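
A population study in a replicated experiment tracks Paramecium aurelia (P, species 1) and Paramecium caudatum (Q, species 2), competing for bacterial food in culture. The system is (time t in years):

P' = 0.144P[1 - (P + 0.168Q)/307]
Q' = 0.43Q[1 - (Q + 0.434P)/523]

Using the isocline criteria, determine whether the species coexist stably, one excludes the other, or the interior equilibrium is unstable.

stable coexistence

Compare the nullcline intercepts: K1/α12 = 307/0.168 = 1830 > K2 = 523; K2/α21 = 523/0.434 = 1210 > K1 = 307.
Since both inequalities hold, each species can invade when rare, so the interior equilibrium is stable.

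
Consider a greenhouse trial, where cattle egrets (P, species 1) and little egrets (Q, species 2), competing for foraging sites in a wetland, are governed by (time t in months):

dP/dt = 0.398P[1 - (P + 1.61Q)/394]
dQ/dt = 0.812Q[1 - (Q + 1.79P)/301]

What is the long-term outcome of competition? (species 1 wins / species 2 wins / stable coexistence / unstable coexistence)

Compare the nullcline intercepts: K1/α12 = 394/1.61 = 245 < K2 = 301; K2/α21 = 301/1.79 = 168 < K1 = 394.
Since both are reversed, neither can invade when rare; the interior point is a saddle.

unstable coexistence (outcome depends on initial conditions)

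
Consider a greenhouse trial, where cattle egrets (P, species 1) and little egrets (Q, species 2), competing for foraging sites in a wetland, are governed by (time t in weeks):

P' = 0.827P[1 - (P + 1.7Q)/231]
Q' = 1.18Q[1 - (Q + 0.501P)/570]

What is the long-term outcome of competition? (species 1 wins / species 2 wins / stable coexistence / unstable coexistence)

Compare the nullcline intercepts: K1/α12 = 231/1.7 = 136 < K2 = 570; K2/α21 = 570/0.501 = 1140 > K1 = 231.
Since the inequalities point opposite ways, species 2 can invade but species 1 cannot.

species 2 excludes species 1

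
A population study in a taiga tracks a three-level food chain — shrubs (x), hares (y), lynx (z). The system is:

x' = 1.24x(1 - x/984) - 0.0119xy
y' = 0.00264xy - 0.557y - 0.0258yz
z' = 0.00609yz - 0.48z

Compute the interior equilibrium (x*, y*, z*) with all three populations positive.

x* ≈ 240, y* ≈ 78.8, z* ≈ 2.94

From dz/dt = 0: 0.00609y* = 0.48, so y* = 78.8.
From dx/dt = 0: 1.24(1 - x*/984) = 0.0119·78.8, giving x* = 984·(1 - 0.756) = 240.
From dy/dt = 0: 0.00264·240 - 0.557 = 0.0258z*, so z* = 0.0758/0.0258 = 2.94.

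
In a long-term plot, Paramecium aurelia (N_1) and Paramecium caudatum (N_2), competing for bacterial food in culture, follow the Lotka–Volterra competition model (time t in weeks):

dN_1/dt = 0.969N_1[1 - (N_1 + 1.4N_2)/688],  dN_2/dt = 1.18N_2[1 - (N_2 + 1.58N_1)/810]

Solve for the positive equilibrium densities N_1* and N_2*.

Setting both brackets to zero gives the nullclines N_1 + 1.4N_2 = 688 and 1.58N_1 + N_2 = 810.
Substituting N_2 = 810 - 1.58N_1 into the first: N_1(1 - 1.4·1.58) = 688 - 1.4·810.
So N_1* = -446/-1.21 = 368, and then N_2* = 810 - 1.58·368 = 229.

N_1* ≈ 368, N_2* ≈ 229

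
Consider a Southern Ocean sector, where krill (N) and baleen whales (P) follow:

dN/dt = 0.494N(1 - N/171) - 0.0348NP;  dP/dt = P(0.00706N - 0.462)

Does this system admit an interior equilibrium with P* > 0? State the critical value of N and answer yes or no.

The predator equation gives dP/dt > 0 only when N > 0.462/0.00706 = 65.4.
Without the predator, N → K = 171. Since 171 > 65.4, the predator can invade and persist.

Threshold N = 65.4; K > 65.4, so yes, the predator persists.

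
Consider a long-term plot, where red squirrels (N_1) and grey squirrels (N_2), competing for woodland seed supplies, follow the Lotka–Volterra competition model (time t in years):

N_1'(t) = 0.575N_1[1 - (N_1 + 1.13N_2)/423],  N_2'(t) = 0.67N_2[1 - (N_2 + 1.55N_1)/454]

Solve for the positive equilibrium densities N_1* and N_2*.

N_1* ≈ 120, N_2* ≈ 268

Setting both brackets to zero gives the nullclines N_1 + 1.13N_2 = 423 and 1.55N_1 + N_2 = 454.
Substituting N_2 = 454 - 1.55N_1 into the first: N_1(1 - 1.13·1.55) = 423 - 1.13·454.
So N_1* = -90/-0.751 = 120, and then N_2* = 454 - 1.55·120 = 268.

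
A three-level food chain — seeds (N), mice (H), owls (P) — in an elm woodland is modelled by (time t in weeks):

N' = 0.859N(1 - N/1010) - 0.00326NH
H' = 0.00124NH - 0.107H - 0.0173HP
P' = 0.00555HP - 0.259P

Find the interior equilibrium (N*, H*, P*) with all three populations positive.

From dP/dt = 0: 0.00555H* = 0.259, so H* = 46.7.
From dN/dt = 0: 0.859(1 - N*/1010) = 0.00326·46.7, giving N* = 1010·(1 - 0.177) = 831.
From dH/dt = 0: 0.00124·831 - 0.107 = 0.0173P*, so P* = 0.924/0.0173 = 53.4.

N* ≈ 831, H* ≈ 46.7, P* ≈ 53.4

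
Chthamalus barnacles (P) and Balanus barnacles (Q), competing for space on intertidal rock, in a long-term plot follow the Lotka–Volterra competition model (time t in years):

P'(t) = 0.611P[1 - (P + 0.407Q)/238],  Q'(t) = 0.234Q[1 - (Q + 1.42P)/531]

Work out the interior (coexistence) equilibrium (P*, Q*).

Setting both brackets to zero gives the nullclines P + 0.407Q = 238 and 1.42P + Q = 531.
Substituting Q = 531 - 1.42P into the first: P(1 - 0.407·1.42) = 238 - 0.407·531.
So P* = 21.9/0.422 = 51.8, and then Q* = 531 - 1.42·51.8 = 457.

P* ≈ 51.8, Q* ≈ 457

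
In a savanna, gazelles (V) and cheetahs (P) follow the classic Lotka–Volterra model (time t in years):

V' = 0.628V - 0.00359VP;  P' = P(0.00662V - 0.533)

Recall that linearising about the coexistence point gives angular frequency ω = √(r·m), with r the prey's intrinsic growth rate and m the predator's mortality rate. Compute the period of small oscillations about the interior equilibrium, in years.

Here r = 0.628 and m = 0.533, so r·m = 0.335.
ω = √0.335 = 0.579 per year, hence T = 2π/ω ≈ 10.9 years.

T ≈ 10.9 years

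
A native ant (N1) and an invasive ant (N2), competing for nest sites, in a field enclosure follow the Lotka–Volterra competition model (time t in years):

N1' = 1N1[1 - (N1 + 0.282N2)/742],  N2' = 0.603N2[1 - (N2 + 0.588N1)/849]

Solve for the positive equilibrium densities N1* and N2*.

Setting both brackets to zero gives the nullclines N1 + 0.282N2 = 742 and 0.588N1 + N2 = 849.
Substituting N2 = 849 - 0.588N1 into the first: N1(1 - 0.282·0.588) = 742 - 0.282·849.
So N1* = 503/0.834 = 602, and then N2* = 849 - 0.588·602 = 495.

N1* ≈ 602, N2* ≈ 495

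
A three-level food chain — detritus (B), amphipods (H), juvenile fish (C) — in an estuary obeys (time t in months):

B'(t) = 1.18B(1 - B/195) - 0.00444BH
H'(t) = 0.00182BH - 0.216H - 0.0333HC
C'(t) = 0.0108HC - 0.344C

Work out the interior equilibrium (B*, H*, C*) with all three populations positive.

B* ≈ 172, H* ≈ 31.9, C* ≈ 2.89

From dC/dt = 0: 0.0108H* = 0.344, so H* = 31.9.
From dB/dt = 0: 1.18(1 - B*/195) = 0.00444·31.9, giving B* = 195·(1 - 0.12) = 172.
From dH/dt = 0: 0.00182·172 - 0.216 = 0.0333C*, so C* = 0.0964/0.0333 = 2.89.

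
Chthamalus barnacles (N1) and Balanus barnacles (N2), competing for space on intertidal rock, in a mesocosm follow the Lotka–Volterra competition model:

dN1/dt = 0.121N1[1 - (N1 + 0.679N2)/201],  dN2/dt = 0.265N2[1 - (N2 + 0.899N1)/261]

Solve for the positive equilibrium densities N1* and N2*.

Setting both brackets to zero gives the nullclines N1 + 0.679N2 = 201 and 0.899N1 + N2 = 261.
Substituting N2 = 261 - 0.899N1 into the first: N1(1 - 0.679·0.899) = 201 - 0.679·261.
So N1* = 23.8/0.39 = 61, and then N2* = 261 - 0.899·61 = 206.

N1* ≈ 61, N2* ≈ 206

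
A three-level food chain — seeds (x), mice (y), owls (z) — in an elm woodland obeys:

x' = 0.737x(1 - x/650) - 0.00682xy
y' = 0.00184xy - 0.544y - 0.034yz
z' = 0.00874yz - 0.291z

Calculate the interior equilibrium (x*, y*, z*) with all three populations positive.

x* ≈ 450, y* ≈ 33.3, z* ≈ 8.34

From dz/dt = 0: 0.00874y* = 0.291, so y* = 33.3.
From dx/dt = 0: 0.737(1 - x*/650) = 0.00682·33.3, giving x* = 650·(1 - 0.308) = 450.
From dy/dt = 0: 0.00184·450 - 0.544 = 0.034z*, so z* = 0.284/0.034 = 8.34.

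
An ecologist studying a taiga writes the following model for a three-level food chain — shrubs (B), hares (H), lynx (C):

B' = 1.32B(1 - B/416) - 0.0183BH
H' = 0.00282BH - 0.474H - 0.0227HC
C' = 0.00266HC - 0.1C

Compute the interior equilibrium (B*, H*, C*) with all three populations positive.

B* ≈ 199, H* ≈ 37.6, C* ≈ 3.86

From dC/dt = 0: 0.00266H* = 0.1, so H* = 37.6.
From dB/dt = 0: 1.32(1 - B*/416) = 0.0183·37.6, giving B* = 416·(1 - 0.521) = 199.
From dH/dt = 0: 0.00282·199 - 0.474 = 0.0227C*, so C* = 0.0877/0.0227 = 3.86.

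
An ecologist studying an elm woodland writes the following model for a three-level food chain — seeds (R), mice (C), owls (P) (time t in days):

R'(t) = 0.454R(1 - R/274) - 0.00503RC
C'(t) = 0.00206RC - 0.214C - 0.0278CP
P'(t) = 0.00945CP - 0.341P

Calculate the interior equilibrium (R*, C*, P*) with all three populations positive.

R* ≈ 164, C* ≈ 36.1, P* ≈ 4.49

From dP/dt = 0: 0.00945C* = 0.341, so C* = 36.1.
From dR/dt = 0: 0.454(1 - R*/274) = 0.00503·36.1, giving R* = 274·(1 - 0.4) = 164.
From dC/dt = 0: 0.00206·164 - 0.214 = 0.0278P*, so P* = 0.125/0.0278 = 4.49.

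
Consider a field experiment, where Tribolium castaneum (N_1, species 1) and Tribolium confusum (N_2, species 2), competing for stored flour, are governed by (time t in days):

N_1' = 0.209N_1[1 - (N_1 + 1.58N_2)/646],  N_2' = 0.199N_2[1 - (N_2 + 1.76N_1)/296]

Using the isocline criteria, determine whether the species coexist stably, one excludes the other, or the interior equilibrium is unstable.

Compare the nullcline intercepts: K1/α12 = 646/1.58 = 409 > K2 = 296; K2/α21 = 296/1.76 = 168 < K1 = 646.
Since the inequalities point opposite ways, species 1 can invade but species 2 cannot.

species 1 excludes species 2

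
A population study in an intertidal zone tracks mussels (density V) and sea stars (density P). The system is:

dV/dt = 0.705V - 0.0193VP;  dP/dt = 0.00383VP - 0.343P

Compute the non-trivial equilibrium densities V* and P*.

Set dP/dt = 0 with P > 0: 0.00383V - 0.343 = 0, so V* = 0.343/0.00383 = 89.6.
Set dV/dt = 0 with V > 0: 0.705 - 0.0193P = 0, so P* = 0.705/0.0193 = 36.5.

V* ≈ 89.6, P* ≈ 36.5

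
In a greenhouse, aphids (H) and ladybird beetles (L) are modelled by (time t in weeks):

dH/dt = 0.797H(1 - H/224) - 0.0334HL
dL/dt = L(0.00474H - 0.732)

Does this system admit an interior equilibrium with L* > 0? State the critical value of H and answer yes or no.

The predator equation gives dL/dt > 0 only when H > 0.732/0.00474 = 154.
Without the predator, H → K = 224. Since 224 > 154, the predator can invade and persist.

Threshold H = 154; K > 154, so yes, the predator persists.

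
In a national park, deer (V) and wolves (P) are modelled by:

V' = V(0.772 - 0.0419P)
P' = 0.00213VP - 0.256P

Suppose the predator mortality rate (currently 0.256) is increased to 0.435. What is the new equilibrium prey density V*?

At the interior fixed point, setting dP/dt = 0 with P > 0 fixes V* = (predator death rate)/(VP coefficient) — independent of the other coefficients.
With the change, V* = 0.435/0.00213 = 204; it rises from 120.

V* ≈ 204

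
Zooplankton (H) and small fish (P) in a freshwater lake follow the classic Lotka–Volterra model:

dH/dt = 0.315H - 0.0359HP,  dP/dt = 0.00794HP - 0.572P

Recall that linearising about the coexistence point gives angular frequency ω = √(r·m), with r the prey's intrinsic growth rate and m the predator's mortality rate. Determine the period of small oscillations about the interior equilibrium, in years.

Here r = 0.315 and m = 0.572, so r·m = 0.18.
ω = √0.18 = 0.424 per year, hence T = 2π/ω ≈ 14.8 years.

T ≈ 14.8 years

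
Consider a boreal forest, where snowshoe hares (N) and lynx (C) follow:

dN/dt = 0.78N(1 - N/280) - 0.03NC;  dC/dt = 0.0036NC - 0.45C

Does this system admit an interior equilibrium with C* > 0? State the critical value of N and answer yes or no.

Threshold N = 125; K > 125, so yes, the predator persists.

The predator equation gives dC/dt > 0 only when N > 0.45/0.0036 = 125.
Without the predator, N → K = 280. Since 280 > 125, the predator can invade and persist.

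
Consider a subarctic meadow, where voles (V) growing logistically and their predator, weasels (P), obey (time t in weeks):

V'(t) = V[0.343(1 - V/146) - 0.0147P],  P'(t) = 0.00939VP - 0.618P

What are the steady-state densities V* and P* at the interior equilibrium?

From dP/dt = 0 with P > 0: 0.00939V* = 0.618, so V* = 65.8.
Substitute into dV/dt = 0: 0.343(1 - 65.8/146) = 0.0147P*.
The bracket is 0.549, giving P* = 0.188/0.0147 = 12.8.

V* ≈ 65.8, P* ≈ 12.8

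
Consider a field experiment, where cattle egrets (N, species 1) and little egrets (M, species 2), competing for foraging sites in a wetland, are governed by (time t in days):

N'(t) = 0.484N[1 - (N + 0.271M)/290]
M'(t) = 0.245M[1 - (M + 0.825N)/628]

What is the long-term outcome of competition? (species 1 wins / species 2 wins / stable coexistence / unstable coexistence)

Compare the nullcline intercepts: K1/α12 = 290/0.271 = 1070 > K2 = 628; K2/α21 = 628/0.825 = 761 > K1 = 290.
Since both inequalities hold, each species can invade when rare, so the interior equilibrium is stable.

stable coexistence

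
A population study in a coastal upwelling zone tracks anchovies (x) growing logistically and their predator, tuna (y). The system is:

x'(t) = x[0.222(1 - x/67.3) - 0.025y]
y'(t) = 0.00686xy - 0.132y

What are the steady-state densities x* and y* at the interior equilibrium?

From dy/dt = 0 with y > 0: 0.00686x* = 0.132, so x* = 19.2.
Substitute into dx/dt = 0: 0.222(1 - 19.2/67.3) = 0.025y*.
The bracket is 0.714, giving y* = 0.159/0.025 = 6.34.

x* ≈ 19.2, y* ≈ 6.34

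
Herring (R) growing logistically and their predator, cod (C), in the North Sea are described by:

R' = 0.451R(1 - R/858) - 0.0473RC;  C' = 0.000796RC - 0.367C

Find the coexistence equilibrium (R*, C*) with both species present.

R* ≈ 461, C* ≈ 4.41

From dC/dt = 0 with C > 0: 0.000796R* = 0.367, so R* = 461.
Substitute into dR/dt = 0: 0.451(1 - 461/858) = 0.0473C*.
The bracket is 0.463, giving C* = 0.209/0.0473 = 4.41.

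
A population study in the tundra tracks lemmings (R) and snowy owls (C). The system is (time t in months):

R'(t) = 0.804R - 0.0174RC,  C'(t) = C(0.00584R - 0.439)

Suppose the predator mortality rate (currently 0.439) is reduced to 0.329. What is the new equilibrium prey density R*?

R* ≈ 56.3

At the interior fixed point, setting dC/dt = 0 with C > 0 fixes R* = (predator death rate)/(RC coefficient) — independent of the other coefficients.
With the change, R* = 0.329/0.00584 = 56.3; it falls from 75.2.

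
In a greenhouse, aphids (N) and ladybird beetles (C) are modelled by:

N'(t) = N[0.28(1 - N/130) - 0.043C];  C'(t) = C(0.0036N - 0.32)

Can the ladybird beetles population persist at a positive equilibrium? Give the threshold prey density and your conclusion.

The predator equation gives dC/dt > 0 only when N > 0.32/0.0036 = 88.9.
Without the predator, N → K = 130. Since 130 > 88.9, the predator can invade and persist.

Threshold N = 88.9; K > 88.9, so yes, the predator persists.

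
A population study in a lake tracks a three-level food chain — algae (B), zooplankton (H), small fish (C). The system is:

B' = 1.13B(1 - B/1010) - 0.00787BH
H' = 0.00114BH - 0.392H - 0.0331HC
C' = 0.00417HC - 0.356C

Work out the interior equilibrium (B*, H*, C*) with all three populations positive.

B* ≈ 409, H* ≈ 85.4, C* ≈ 2.26

From dC/dt = 0: 0.00417H* = 0.356, so H* = 85.4.
From dB/dt = 0: 1.13(1 - B*/1010) = 0.00787·85.4, giving B* = 1010·(1 - 0.595) = 409.
From dH/dt = 0: 0.00114·409 - 0.392 = 0.0331C*, so C* = 0.0748/0.0331 = 2.26.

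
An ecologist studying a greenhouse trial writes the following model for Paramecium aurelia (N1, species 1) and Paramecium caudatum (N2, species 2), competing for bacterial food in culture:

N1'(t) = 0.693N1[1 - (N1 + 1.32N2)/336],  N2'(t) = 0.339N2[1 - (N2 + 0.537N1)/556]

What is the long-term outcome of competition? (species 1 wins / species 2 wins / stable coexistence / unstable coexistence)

Compare the nullcline intercepts: K1/α12 = 336/1.32 = 255 < K2 = 556; K2/α21 = 556/0.537 = 1040 > K1 = 336.
Since the inequalities point opposite ways, species 2 can invade but species 1 cannot.

species 2 excludes species 1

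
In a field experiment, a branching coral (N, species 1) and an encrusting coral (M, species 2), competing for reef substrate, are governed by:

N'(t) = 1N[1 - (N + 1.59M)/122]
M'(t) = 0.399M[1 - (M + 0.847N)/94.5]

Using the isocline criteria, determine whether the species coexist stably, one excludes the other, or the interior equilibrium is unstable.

unstable coexistence (outcome depends on initial conditions)

Compare the nullcline intercepts: K1/α12 = 122/1.59 = 76.7 < K2 = 94.5; K2/α21 = 94.5/0.847 = 112 < K1 = 122.
Since both are reversed, neither can invade when rare; the interior point is a saddle.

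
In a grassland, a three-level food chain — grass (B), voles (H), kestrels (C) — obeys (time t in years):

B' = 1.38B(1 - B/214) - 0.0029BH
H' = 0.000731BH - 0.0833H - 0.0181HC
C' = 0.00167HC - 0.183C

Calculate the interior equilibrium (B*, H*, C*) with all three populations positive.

From dC/dt = 0: 0.00167H* = 0.183, so H* = 110.
From dB/dt = 0: 1.38(1 - B*/214) = 0.0029·110, giving B* = 214·(1 - 0.23) = 165.
From dH/dt = 0: 0.000731·165 - 0.0833 = 0.0181C*, so C* = 0.0371/0.0181 = 2.05.

B* ≈ 165, H* ≈ 110, C* ≈ 2.05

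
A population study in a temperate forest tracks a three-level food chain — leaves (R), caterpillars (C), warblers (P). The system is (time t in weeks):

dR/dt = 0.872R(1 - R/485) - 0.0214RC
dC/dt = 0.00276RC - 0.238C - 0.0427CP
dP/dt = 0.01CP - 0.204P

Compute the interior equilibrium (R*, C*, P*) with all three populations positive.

R* ≈ 242, C* ≈ 20.4, P* ≈ 10.1

From dP/dt = 0: 0.01C* = 0.204, so C* = 20.4.
From dR/dt = 0: 0.872(1 - R*/485) = 0.0214·20.4, giving R* = 485·(1 - 0.501) = 242.
From dC/dt = 0: 0.00276·242 - 0.238 = 0.0427P*, so P* = 0.43/0.0427 = 10.1.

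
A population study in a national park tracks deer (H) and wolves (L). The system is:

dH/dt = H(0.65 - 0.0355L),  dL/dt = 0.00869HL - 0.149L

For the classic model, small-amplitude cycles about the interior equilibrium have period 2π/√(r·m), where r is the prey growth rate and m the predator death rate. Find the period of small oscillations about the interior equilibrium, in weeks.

T ≈ 20.2 weeks

Here r = 0.65 and m = 0.149, so r·m = 0.0969.
ω = √0.0969 = 0.311 per week, hence T = 2π/ω ≈ 20.2 weeks.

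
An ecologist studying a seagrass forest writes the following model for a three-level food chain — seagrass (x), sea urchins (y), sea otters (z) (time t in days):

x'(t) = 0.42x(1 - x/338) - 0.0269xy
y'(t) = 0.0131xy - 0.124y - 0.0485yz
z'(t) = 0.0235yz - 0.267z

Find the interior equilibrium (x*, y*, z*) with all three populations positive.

From dz/dt = 0: 0.0235y* = 0.267, so y* = 11.4.
From dx/dt = 0: 0.42(1 - x*/338) = 0.0269·11.4, giving x* = 338·(1 - 0.728) = 92.
From dy/dt = 0: 0.0131·92 - 0.124 = 0.0485z*, so z* = 1.08/0.0485 = 22.3.

x* ≈ 92, y* ≈ 11.4, z* ≈ 22.3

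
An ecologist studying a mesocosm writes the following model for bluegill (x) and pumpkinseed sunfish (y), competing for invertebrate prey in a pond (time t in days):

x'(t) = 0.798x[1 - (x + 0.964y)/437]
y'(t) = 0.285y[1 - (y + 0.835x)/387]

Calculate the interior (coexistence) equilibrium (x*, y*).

x* ≈ 328, y* ≈ 113

Setting both brackets to zero gives the nullclines x + 0.964y = 437 and 0.835x + y = 387.
Substituting y = 387 - 0.835x into the first: x(1 - 0.964·0.835) = 437 - 0.964·387.
So x* = 63.9/0.195 = 328, and then y* = 387 - 0.835·328 = 113.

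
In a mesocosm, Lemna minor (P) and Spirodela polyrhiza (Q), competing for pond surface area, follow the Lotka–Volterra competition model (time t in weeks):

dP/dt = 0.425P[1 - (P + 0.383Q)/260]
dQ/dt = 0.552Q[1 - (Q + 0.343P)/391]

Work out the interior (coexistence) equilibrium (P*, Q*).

Setting both brackets to zero gives the nullclines P + 0.383Q = 260 and 0.343P + Q = 391.
Substituting Q = 391 - 0.343P into the first: P(1 - 0.383·0.343) = 260 - 0.383·391.
So P* = 110/0.869 = 127, and then Q* = 391 - 0.343·127 = 347.

P* ≈ 127, Q* ≈ 347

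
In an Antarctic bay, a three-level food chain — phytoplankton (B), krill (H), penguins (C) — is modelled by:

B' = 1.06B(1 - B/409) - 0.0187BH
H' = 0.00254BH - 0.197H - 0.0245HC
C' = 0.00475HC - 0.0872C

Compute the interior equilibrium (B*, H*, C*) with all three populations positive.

B* ≈ 277, H* ≈ 18.4, C* ≈ 20.6

From dC/dt = 0: 0.00475H* = 0.0872, so H* = 18.4.
From dB/dt = 0: 1.06(1 - B*/409) = 0.0187·18.4, giving B* = 409·(1 - 0.324) = 277.
From dH/dt = 0: 0.00254·277 - 0.197 = 0.0245C*, so C* = 0.505/0.0245 = 20.6.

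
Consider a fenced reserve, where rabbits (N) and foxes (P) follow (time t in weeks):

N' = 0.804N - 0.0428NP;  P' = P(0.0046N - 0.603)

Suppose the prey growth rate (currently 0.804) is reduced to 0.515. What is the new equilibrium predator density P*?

At the interior fixed point, setting dN/dt = 0 with N > 0 fixes P* = (prey growth rate)/(NP coefficient) — independent of the other coefficients.
With the change, P* = 0.515/0.0428 = 12; it falls from 18.8.

P* ≈ 12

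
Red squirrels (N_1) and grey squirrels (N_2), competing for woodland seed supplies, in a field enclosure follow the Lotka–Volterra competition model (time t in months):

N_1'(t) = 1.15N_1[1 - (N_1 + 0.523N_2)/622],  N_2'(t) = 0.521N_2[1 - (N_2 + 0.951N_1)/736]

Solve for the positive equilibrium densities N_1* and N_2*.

N_1* ≈ 472, N_2* ≈ 287

Setting both brackets to zero gives the nullclines N_1 + 0.523N_2 = 622 and 0.951N_1 + N_2 = 736.
Substituting N_2 = 736 - 0.951N_1 into the first: N_1(1 - 0.523·0.951) = 622 - 0.523·736.
So N_1* = 237/0.503 = 472, and then N_2* = 736 - 0.951·472 = 287.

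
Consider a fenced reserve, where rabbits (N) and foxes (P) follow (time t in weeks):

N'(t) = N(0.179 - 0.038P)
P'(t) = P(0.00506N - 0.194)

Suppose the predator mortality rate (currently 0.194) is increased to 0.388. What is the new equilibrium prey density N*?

At the interior fixed point, setting dP/dt = 0 with P > 0 fixes N* = (predator death rate)/(NP coefficient) — independent of the other coefficients.
With the change, N* = 0.388/0.00506 = 76.7; it rises from 38.3.

N* ≈ 76.7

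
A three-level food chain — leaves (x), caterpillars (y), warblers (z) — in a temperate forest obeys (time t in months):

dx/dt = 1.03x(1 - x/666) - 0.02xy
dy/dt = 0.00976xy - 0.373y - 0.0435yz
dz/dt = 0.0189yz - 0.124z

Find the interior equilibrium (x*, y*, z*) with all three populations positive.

From dz/dt = 0: 0.0189y* = 0.124, so y* = 6.56.
From dx/dt = 0: 1.03(1 - x*/666) = 0.02·6.56, giving x* = 666·(1 - 0.127) = 581.
From dy/dt = 0: 0.00976·581 - 0.373 = 0.0435z*, so z* = 5.3/0.0435 = 122.

x* ≈ 581, y* ≈ 6.56, z* ≈ 122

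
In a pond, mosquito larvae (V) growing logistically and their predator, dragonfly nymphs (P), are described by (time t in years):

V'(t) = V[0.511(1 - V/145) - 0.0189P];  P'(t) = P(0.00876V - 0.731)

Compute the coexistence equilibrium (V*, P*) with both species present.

From dP/dt = 0 with P > 0: 0.00876V* = 0.731, so V* = 83.4.
Substitute into dV/dt = 0: 0.511(1 - 83.4/145) = 0.0189P*.
The bracket is 0.425, giving P* = 0.217/0.0189 = 11.5.

V* ≈ 83.4, P* ≈ 11.5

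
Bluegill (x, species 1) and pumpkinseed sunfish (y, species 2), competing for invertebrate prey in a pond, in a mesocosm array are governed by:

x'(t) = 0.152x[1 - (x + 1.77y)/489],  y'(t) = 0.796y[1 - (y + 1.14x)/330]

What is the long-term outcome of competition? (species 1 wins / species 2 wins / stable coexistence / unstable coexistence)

unstable coexistence (outcome depends on initial conditions)

Compare the nullcline intercepts: K1/α12 = 489/1.77 = 276 < K2 = 330; K2/α21 = 330/1.14 = 289 < K1 = 489.
Since both are reversed, neither can invade when rare; the interior point is a saddle.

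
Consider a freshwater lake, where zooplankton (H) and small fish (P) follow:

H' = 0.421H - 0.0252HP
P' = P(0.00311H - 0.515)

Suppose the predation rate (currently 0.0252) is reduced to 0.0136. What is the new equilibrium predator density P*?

P* ≈ 31

At the interior fixed point, setting dH/dt = 0 with H > 0 fixes P* = (prey growth rate)/(HP coefficient) — independent of the other coefficients.
With the change, P* = 0.421/0.0136 = 31; it rises from 16.7.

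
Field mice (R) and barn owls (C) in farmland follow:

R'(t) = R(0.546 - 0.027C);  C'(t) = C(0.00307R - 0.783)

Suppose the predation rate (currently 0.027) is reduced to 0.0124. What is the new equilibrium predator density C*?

C* ≈ 44

At the interior fixed point, setting dR/dt = 0 with R > 0 fixes C* = (prey growth rate)/(RC coefficient) — independent of the other coefficients.
With the change, C* = 0.546/0.0124 = 44; it rises from 20.2.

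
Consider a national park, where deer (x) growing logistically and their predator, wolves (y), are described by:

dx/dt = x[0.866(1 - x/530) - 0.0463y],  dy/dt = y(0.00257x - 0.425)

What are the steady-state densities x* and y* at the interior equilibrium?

x* ≈ 165, y* ≈ 12.9

From dy/dt = 0 with y > 0: 0.00257x* = 0.425, so x* = 165.
Substitute into dx/dt = 0: 0.866(1 - 165/530) = 0.0463y*.
The bracket is 0.688, giving y* = 0.596/0.0463 = 12.9.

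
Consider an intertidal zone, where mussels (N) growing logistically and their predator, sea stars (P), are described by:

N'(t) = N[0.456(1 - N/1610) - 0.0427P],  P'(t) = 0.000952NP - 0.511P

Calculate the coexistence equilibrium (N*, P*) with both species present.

N* ≈ 537, P* ≈ 7.12

From dP/dt = 0 with P > 0: 0.000952N* = 0.511, so N* = 537.
Substitute into dN/dt = 0: 0.456(1 - 537/1610) = 0.0427P*.
The bracket is 0.667, giving P* = 0.304/0.0427 = 7.12.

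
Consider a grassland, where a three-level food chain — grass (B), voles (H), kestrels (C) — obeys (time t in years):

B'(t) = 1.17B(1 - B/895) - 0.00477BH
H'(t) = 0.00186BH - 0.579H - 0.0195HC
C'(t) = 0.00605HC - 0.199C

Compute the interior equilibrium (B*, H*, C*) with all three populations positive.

From dC/dt = 0: 0.00605H* = 0.199, so H* = 32.9.
From dB/dt = 0: 1.17(1 - B*/895) = 0.00477·32.9, giving B* = 895·(1 - 0.134) = 775.
From dH/dt = 0: 0.00186·775 - 0.579 = 0.0195C*, so C* = 0.862/0.0195 = 44.2.

B* ≈ 775, H* ≈ 32.9, C* ≈ 44.2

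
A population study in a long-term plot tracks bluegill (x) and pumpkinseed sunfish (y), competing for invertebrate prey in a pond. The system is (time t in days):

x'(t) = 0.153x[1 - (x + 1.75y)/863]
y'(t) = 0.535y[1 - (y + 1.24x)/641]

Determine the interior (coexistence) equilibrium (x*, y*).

x* ≈ 221, y* ≈ 367

Setting both brackets to zero gives the nullclines x + 1.75y = 863 and 1.24x + y = 641.
Substituting y = 641 - 1.24x into the first: x(1 - 1.75·1.24) = 863 - 1.75·641.
So x* = -259/-1.17 = 221, and then y* = 641 - 1.24·221 = 367.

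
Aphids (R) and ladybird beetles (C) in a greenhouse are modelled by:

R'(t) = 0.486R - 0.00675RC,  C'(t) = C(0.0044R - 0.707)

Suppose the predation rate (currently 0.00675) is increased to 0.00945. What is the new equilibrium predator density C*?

At the interior fixed point, setting dR/dt = 0 with R > 0 fixes C* = (prey growth rate)/(RC coefficient) — independent of the other coefficients.
With the change, C* = 0.486/0.00945 = 51.4; it falls from 72.

C* ≈ 51.4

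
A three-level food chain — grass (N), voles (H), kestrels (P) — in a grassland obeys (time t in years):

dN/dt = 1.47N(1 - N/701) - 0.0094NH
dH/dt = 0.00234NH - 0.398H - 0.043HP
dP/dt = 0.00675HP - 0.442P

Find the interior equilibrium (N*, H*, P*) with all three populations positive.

N* ≈ 407, H* ≈ 65.5, P* ≈ 12.9

From dP/dt = 0: 0.00675H* = 0.442, so H* = 65.5.
From dN/dt = 0: 1.47(1 - N*/701) = 0.0094·65.5, giving N* = 701·(1 - 0.419) = 407.
From dH/dt = 0: 0.00234·407 - 0.398 = 0.043P*, so P* = 0.555/0.043 = 12.9.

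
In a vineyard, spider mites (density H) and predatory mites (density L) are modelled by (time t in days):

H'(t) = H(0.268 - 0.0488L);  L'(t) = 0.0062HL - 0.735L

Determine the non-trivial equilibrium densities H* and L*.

Set dL/dt = 0 with L > 0: 0.0062H - 0.735 = 0, so H* = 0.735/0.0062 = 119.
Set dH/dt = 0 with H > 0: 0.268 - 0.0488L = 0, so L* = 0.268/0.0488 = 5.49.

H* ≈ 119, L* ≈ 5.49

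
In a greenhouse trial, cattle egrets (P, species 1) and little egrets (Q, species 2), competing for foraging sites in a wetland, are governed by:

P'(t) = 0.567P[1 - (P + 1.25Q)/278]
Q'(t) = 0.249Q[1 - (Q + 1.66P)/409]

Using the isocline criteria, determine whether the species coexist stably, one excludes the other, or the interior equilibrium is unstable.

unstable coexistence (outcome depends on initial conditions)

Compare the nullcline intercepts: K1/α12 = 278/1.25 = 222 < K2 = 409; K2/α21 = 409/1.66 = 246 < K1 = 278.
Since both are reversed, neither can invade when rare; the interior point is a saddle.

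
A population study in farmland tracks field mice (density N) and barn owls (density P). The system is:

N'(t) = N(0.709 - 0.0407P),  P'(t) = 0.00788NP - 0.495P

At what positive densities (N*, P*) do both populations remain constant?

N* ≈ 62.8, P* ≈ 17.4

Set dP/dt = 0 with P > 0: 0.00788N - 0.495 = 0, so N* = 0.495/0.00788 = 62.8.
Set dN/dt = 0 with N > 0: 0.709 - 0.0407P = 0, so P* = 0.709/0.0407 = 17.4.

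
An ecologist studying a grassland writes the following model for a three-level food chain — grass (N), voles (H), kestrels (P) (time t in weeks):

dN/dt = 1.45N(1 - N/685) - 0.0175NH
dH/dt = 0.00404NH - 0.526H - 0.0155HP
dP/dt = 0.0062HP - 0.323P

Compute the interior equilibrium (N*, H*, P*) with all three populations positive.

From dP/dt = 0: 0.0062H* = 0.323, so H* = 52.1.
From dN/dt = 0: 1.45(1 - N*/685) = 0.0175·52.1, giving N* = 685·(1 - 0.629) = 254.
From dH/dt = 0: 0.00404·254 - 0.526 = 0.0155P*, so P* = 0.501/0.0155 = 32.3.

N* ≈ 254, H* ≈ 52.1, P* ≈ 32.3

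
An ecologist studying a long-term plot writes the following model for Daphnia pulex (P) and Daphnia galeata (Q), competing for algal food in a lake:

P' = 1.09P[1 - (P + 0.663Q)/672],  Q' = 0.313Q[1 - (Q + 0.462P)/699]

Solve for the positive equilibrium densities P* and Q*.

P* ≈ 301, Q* ≈ 560

Setting both brackets to zero gives the nullclines P + 0.663Q = 672 and 0.462P + Q = 699.
Substituting Q = 699 - 0.462P into the first: P(1 - 0.663·0.462) = 672 - 0.663·699.
So P* = 209/0.694 = 301, and then Q* = 699 - 0.462·301 = 560.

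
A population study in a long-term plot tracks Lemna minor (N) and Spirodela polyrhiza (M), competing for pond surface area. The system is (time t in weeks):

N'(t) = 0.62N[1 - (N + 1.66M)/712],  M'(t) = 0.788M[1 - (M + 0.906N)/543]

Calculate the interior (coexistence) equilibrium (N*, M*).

Setting both brackets to zero gives the nullclines N + 1.66M = 712 and 0.906N + M = 543.
Substituting M = 543 - 0.906N into the first: N(1 - 1.66·0.906) = 712 - 1.66·543.
So N* = -189/-0.504 = 376, and then M* = 543 - 0.906·376 = 203.

N* ≈ 376, M* ≈ 203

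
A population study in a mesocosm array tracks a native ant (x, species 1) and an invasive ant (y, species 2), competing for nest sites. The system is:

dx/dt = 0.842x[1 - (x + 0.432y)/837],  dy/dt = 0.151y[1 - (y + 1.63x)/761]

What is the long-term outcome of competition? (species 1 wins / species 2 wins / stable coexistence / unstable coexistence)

species 1 excludes species 2

Compare the nullcline intercepts: K1/α12 = 837/0.432 = 1940 > K2 = 761; K2/α21 = 761/1.63 = 467 < K1 = 837.
Since the inequalities point opposite ways, species 1 can invade but species 2 cannot.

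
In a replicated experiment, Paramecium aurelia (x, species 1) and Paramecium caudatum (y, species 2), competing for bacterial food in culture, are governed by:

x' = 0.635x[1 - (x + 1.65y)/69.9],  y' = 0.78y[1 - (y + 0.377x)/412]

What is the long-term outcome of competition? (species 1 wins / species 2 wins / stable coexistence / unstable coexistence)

species 2 excludes species 1

Compare the nullcline intercepts: K1/α12 = 69.9/1.65 = 42.4 < K2 = 412; K2/α21 = 412/0.377 = 1090 > K1 = 69.9.
Since the inequalities point opposite ways, species 2 can invade but species 1 cannot.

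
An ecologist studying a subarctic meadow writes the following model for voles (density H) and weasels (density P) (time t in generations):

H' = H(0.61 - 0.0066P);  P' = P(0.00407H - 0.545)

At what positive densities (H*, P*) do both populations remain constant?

H* ≈ 134, P* ≈ 92.4

Set dP/dt = 0 with P > 0: 0.00407H - 0.545 = 0, so H* = 0.545/0.00407 = 134.
Set dH/dt = 0 with H > 0: 0.61 - 0.0066P = 0, so P* = 0.61/0.0066 = 92.4.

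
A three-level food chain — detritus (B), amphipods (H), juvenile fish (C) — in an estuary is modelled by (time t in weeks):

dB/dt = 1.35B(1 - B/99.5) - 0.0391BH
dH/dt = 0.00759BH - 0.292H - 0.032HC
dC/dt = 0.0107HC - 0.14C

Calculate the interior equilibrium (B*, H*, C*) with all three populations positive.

B* ≈ 61.8, H* ≈ 13.1, C* ≈ 5.53

From dC/dt = 0: 0.0107H* = 0.14, so H* = 13.1.
From dB/dt = 0: 1.35(1 - B*/99.5) = 0.0391·13.1, giving B* = 99.5·(1 - 0.379) = 61.8.
From dH/dt = 0: 0.00759·61.8 - 0.292 = 0.032C*, so C* = 0.177/0.032 = 5.53.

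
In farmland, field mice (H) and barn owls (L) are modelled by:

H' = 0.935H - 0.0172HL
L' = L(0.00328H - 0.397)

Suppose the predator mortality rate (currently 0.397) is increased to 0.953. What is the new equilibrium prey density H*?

At the interior fixed point, setting dL/dt = 0 with L > 0 fixes H* = (predator death rate)/(HL coefficient) — independent of the other coefficients.
With the change, H* = 0.953/0.00328 = 291; it rises from 121.

H* ≈ 291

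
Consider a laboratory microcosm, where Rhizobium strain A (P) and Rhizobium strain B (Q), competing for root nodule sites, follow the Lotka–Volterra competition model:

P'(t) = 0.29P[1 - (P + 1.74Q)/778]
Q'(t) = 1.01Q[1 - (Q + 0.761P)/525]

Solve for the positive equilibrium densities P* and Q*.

Setting both brackets to zero gives the nullclines P + 1.74Q = 778 and 0.761P + Q = 525.
Substituting Q = 525 - 0.761P into the first: P(1 - 1.74·0.761) = 778 - 1.74·525.
So P* = -136/-0.324 = 418, and then Q* = 525 - 0.761·418 = 207.

P* ≈ 418, Q* ≈ 207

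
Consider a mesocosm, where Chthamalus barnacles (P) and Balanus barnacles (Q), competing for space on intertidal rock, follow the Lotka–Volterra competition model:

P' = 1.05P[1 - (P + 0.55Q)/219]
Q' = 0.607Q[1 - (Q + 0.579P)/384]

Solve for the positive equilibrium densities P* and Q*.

P* ≈ 11.4, Q* ≈ 377

Setting both brackets to zero gives the nullclines P + 0.55Q = 219 and 0.579P + Q = 384.
Substituting Q = 384 - 0.579P into the first: P(1 - 0.55·0.579) = 219 - 0.55·384.
So P* = 7.8/0.682 = 11.4, and then Q* = 384 - 0.579·11.4 = 377.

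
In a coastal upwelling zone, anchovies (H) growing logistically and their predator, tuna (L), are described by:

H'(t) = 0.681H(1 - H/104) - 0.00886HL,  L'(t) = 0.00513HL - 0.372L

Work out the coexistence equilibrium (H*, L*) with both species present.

H* ≈ 72.5, L* ≈ 23.3

From dL/dt = 0 with L > 0: 0.00513H* = 0.372, so H* = 72.5.
Substitute into dH/dt = 0: 0.681(1 - 72.5/104) = 0.00886L*.
The bracket is 0.303, giving L* = 0.206/0.00886 = 23.3.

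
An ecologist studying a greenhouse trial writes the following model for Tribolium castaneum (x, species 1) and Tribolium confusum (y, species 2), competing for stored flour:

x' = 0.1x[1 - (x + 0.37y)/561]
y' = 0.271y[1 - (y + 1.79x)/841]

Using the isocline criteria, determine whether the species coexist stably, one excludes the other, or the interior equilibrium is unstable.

species 1 excludes species 2

Compare the nullcline intercepts: K1/α12 = 561/0.37 = 1520 > K2 = 841; K2/α21 = 841/1.79 = 470 < K1 = 561.
Since the inequalities point opposite ways, species 1 can invade but species 2 cannot.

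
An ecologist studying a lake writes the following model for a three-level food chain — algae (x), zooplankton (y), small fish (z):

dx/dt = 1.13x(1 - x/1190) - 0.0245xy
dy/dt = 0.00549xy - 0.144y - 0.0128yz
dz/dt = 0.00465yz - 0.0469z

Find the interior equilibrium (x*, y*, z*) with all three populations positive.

x* ≈ 930, y* ≈ 10.1, z* ≈ 388

From dz/dt = 0: 0.00465y* = 0.0469, so y* = 10.1.
From dx/dt = 0: 1.13(1 - x*/1190) = 0.0245·10.1, giving x* = 1190·(1 - 0.219) = 930.
From dy/dt = 0: 0.00549·930 - 0.144 = 0.0128z*, so z* = 4.96/0.0128 = 388.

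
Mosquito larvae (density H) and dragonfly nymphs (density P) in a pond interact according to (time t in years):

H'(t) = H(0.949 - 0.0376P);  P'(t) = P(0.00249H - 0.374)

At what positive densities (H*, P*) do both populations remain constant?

Set dP/dt = 0 with P > 0: 0.00249H - 0.374 = 0, so H* = 0.374/0.00249 = 150.
Set dH/dt = 0 with H > 0: 0.949 - 0.0376P = 0, so P* = 0.949/0.0376 = 25.2.

H* ≈ 150, P* ≈ 25.2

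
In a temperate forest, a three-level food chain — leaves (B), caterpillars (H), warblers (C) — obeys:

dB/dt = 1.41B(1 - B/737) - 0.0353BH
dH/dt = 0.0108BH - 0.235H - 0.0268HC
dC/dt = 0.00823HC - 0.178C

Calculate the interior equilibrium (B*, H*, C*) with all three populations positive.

B* ≈ 338, H* ≈ 21.6, C* ≈ 127

From dC/dt = 0: 0.00823H* = 0.178, so H* = 21.6.
From dB/dt = 0: 1.41(1 - B*/737) = 0.0353·21.6, giving B* = 737·(1 - 0.541) = 338.
From dH/dt = 0: 0.0108·338 - 0.235 = 0.0268C*, so C* = 3.41/0.0268 = 127.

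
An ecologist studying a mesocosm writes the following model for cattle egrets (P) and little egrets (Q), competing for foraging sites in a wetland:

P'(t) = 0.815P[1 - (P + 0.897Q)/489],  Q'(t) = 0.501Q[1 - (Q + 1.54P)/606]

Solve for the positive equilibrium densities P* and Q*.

Setting both brackets to zero gives the nullclines P + 0.897Q = 489 and 1.54P + Q = 606.
Substituting Q = 606 - 1.54P into the first: P(1 - 0.897·1.54) = 489 - 0.897·606.
So P* = -54.6/-0.381 = 143, and then Q* = 606 - 1.54·143 = 386.

P* ≈ 143, Q* ≈ 386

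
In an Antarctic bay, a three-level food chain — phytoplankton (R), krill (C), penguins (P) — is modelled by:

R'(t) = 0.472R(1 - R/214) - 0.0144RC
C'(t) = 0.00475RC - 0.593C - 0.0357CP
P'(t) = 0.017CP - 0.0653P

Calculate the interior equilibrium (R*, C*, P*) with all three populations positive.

From dP/dt = 0: 0.017C* = 0.0653, so C* = 3.84.
From dR/dt = 0: 0.472(1 - R*/214) = 0.0144·3.84, giving R* = 214·(1 - 0.117) = 189.
From dC/dt = 0: 0.00475·189 - 0.593 = 0.0357P*, so P* = 0.304/0.0357 = 8.53.

R* ≈ 189, C* ≈ 3.84, P* ≈ 8.53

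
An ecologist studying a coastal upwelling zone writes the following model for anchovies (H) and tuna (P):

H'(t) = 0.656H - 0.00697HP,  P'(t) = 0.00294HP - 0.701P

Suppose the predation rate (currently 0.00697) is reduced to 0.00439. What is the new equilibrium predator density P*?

At the interior fixed point, setting dH/dt = 0 with H > 0 fixes P* = (prey growth rate)/(HP coefficient) — independent of the other coefficients.
With the change, P* = 0.656/0.00439 = 149; it rises from 94.1.

P* ≈ 149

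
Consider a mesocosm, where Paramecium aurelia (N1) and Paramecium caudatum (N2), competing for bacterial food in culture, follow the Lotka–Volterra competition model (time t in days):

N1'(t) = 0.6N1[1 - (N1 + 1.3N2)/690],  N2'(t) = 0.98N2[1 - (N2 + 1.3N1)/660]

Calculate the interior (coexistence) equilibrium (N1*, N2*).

N1* ≈ 243, N2* ≈ 343

Setting both brackets to zero gives the nullclines N1 + 1.3N2 = 690 and 1.3N1 + N2 = 660.
Substituting N2 = 660 - 1.3N1 into the first: N1(1 - 1.3·1.3) = 690 - 1.3·660.
So N1* = -168/-0.69 = 243, and then N2* = 660 - 1.3·243 = 343.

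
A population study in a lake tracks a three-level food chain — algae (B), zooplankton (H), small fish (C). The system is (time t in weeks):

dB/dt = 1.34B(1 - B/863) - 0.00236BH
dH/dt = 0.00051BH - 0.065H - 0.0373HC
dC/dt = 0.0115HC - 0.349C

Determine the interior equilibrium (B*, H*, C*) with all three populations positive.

B* ≈ 817, H* ≈ 30.3, C* ≈ 9.43

From dC/dt = 0: 0.0115H* = 0.349, so H* = 30.3.
From dB/dt = 0: 1.34(1 - B*/863) = 0.00236·30.3, giving B* = 863·(1 - 0.0534) = 817.
From dH/dt = 0: 0.00051·817 - 0.065 = 0.0373C*, so C* = 0.352/0.0373 = 9.43.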